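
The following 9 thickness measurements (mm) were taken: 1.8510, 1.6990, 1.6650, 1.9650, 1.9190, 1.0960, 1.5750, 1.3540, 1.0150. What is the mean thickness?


Formula: Average = sum / n
Substituting: Average = 14.1390 / 9
Result: 1.5710 mm


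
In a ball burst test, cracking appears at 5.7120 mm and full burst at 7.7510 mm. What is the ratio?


Formula: Ratio = crack / burst
Substituting: Ratio = 5.7120 / 7.7510
Result: 0.7369


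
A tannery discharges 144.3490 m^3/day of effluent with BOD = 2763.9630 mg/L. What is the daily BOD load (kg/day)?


Formula: BOD_load = volume * conc / 1000
Substituting: BOD_load = 144.3490 * 2763.9630 / 1000
Result: 398.9753 kg/day


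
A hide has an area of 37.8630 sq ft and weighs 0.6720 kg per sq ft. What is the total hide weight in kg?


Formula: Weight = area * weight_per_sqft
Substituting: Weight = 37.8630 * 0.6720
Result: 25.4439 kg


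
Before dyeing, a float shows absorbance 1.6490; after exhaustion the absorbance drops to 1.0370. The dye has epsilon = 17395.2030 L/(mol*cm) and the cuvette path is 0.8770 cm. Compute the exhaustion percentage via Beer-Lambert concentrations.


c_initial = A_i / (epsilon * l) = 1.6490 / (17395.2030 * 0.8770) = 1.0809e-04 mol/L
c_final = A_f / (epsilon * l) = 1.0370 / (17395.2030 * 0.8770) = 6.7975e-05 mol/L
Exhaustion = (c_initial - c_final) / c_initial * 100 = (1.0809e-04 - 6.7975e-05) / 1.0809e-04 * 100 = 37.1134 %


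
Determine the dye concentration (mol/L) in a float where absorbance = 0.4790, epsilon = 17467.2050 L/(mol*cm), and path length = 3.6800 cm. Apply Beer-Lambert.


Formula: c = A / (epsilon * l)
Substituting: c = 0.4790 / (17467.2050 * 3.6800)
Result: 7.4519e-06 mol/L


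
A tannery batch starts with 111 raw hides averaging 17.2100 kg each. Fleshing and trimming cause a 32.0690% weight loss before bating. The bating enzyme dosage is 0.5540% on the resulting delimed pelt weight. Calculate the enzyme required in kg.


Total_raw = N * avg_wt = 111 * 17.2100 = 1910.3100 kg
Substrate = Total_raw * (1 - loss/100) = 1910.3100 * (1 - 32.0690/100) = 1297.6927 kg
Enzyme = Substrate * pct / 100 = 1297.6927 * 0.5540 / 100 = 7.1892 kg


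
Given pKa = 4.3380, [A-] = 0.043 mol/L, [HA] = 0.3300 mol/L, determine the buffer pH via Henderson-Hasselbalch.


ratio = [A-] / [HA] = 0.043 / 0.3300 = 0.1303
log10(ratio) = -0.8850
pH = pKa + log10(ratio) = 4.3380 - 0.8850 = 3.4530


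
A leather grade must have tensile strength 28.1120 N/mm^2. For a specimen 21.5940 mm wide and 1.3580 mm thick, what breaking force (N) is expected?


Formula: F = TS * w * t
Substituting: F = 28.1120 * 21.5940 * 1.3580
Result: 824.3746 N


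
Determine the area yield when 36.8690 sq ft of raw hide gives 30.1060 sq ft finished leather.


Formula: Yield = finished / raw * 100
Substituting: Yield = 30.1060 / 36.8690 * 100
Result: 81.6567 %


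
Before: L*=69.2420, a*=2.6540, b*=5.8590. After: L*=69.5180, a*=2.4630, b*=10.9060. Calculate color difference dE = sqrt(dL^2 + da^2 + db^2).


dL = 0.2760, da = -0.1910, db = 5.0470
dE = sqrt(0.2760^2 + (-0.1910)^2 + 5.0470^2) = 5.0581


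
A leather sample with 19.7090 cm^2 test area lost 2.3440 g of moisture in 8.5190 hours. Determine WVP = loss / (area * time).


Formula: WVP = loss / (area * time)
Substituting: WVP = 2.3440 / (19.7090 * 8.5190)
Result: 0.0139606 g/(cm^2*hr)


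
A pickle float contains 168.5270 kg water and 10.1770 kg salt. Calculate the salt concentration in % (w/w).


Formula: Conc = salt / (water + salt) * 100
Substituting: Conc = 10.1770 / (168.5270 + 10.1770) * 100
Result: 5.6949 %


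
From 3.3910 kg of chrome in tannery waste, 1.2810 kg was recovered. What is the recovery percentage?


Formula: Recovery = recovered / input * 100
Substituting: Recovery = 1.2810 / 3.3910 * 100
Result: 37.7765 %


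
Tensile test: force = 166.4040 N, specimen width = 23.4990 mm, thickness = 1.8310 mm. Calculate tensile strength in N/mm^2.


Formula: TS = force / (width * thickness)
Substituting: TS = 166.4040 / (23.4990 * 1.8310)
Result: 3.8675 N/mm^2


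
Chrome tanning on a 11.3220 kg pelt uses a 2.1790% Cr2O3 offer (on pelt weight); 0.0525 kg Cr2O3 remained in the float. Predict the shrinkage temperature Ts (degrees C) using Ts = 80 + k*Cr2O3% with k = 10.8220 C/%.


Offered = pelt * offer_pct / 100 = 11.3220 * 2.1790 / 100 = 0.2467 kg
Uptake = offered - residual = 0.2467 - 0.0525 = 0.1942 kg
Cr2O3% on pelt = uptake / pelt * 100 = 0.1942 / 11.3220 * 100 = 1.7153 %
Ts = 80 + k * Cr2O3% = 80 + 10.8220 * 1.7153 = 98.5630 C


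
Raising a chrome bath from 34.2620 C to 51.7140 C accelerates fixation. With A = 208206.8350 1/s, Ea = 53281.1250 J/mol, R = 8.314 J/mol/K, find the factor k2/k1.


T1 = 34.2620 + 273.15 = 307.4120 K; T2 = 51.7140 + 273.15 = 324.8640 K
k1 = A * exp(-Ea/(R*T1)) = 208206.8350 * exp(-53281.1250/(8.314*307.4120)) = 1.8398e-04 1/s
k2 = A * exp(-Ea/(R*T2)) = 208206.8350 * exp(-53281.1250/(8.314*324.8640)) = 5.6384e-04 1/s
k2/k1 = 5.6384e-04 / 1.8398e-04 = 3.0646


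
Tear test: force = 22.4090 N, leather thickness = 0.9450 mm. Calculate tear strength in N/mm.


Formula: Tear strength = force / thickness
Substituting: Tear strength = 22.4090 / 0.9450
Result: 23.7132 N/mm


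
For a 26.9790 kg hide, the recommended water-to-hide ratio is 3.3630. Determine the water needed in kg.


Formula: Water = hide_weight * ratio
Substituting: Water = 26.9790 * 3.3630
Result: 90.7304 kg


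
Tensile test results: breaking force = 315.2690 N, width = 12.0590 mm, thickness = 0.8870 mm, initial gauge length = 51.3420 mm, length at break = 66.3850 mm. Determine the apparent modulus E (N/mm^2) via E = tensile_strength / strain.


TS = F / (w * t) = 315.2690 / (12.0590 * 0.8870) = 29.4745 N/mm^2
strain = (Lf - L0) / L0 = (66.3850 - 51.3420) / 51.3420 = 0.2930
E = TS / strain = 29.4745 / 0.2930 = 100.5969 N/mm^2


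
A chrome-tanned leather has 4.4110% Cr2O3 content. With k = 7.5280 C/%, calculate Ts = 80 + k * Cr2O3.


Formula: Ts = 80 + k * Cr2O3
Substituting: Ts = 80 + 7.5280 * 4.4110
Result: 113.2060 C


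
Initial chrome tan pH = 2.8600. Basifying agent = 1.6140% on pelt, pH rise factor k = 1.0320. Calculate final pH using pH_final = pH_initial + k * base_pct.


Formula: pH_final = pH_initial + k * base_pct
Substituting: pH_final = 2.8600 + 1.0320 * 1.6140
Result: 4.5256


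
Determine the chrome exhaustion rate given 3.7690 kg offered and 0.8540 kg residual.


Formula: Uptake = (offered - residual) / offered * 100
Substituting: Uptake = (3.7690 - 0.8540) / 3.7690 * 100
Result: 77.3415 %


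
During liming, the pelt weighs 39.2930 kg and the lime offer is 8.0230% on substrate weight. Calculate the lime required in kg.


Formula: Lime = substrate * pct / 100
Substituting: Lime = 39.2930 * 8.0230 / 100
Result: 3.1525 kg


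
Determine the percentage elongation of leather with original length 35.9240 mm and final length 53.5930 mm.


Formula: Elongation = (Lf - L0) / L0 * 100
Substituting: Elongation = (53.5930 - 35.9240) / 35.9240 * 100
Result: 49.1844 %


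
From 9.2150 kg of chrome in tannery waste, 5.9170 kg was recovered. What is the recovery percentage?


Formula: Recovery = recovered / input * 100
Substituting: Recovery = 5.9170 / 9.2150 * 100
Result: 64.2105 %


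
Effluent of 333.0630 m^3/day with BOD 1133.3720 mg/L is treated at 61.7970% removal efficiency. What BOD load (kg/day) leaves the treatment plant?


Load_in = volume * conc / 1000 = 333.0630 * 1133.3720 / 1000 = 377.4843 kg/day
Removed = Load_in * eff / 100 = 377.4843 * 61.7970 / 100 = 233.2740 kg/day
Load_out = Load_in - Removed = 377.4843 - 233.2740 = 144.2103 kg/day


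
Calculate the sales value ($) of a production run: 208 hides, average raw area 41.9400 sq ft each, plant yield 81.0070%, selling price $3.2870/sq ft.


Raw_total = N * avg_area = 208 * 41.9400 = 8723.5200 sq ft
Finished = Raw_total * yield / 100 = 8723.5200 * 81.0070 / 100 = 7066.6618 sq ft
Value = Finished * price = 7066.6618 * 3.2870 = 23228.1175 $


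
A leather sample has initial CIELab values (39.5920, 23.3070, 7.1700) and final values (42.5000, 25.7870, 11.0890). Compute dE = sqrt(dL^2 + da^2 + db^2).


dL = 2.9080, da = 2.4800, db = 3.9190
dE = sqrt(2.9080^2 + 2.4800^2 + 3.9190^2) = 5.4741


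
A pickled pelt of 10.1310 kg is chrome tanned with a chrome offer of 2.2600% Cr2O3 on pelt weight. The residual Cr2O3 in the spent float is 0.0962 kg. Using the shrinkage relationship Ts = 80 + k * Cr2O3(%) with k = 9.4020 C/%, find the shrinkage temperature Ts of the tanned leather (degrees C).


Offered = pelt * offer_pct / 100 = 10.1310 * 2.2600 / 100 = 0.2290 kg
Uptake = offered - residual = 0.2290 - 0.0962 = 0.1328 kg
Cr2O3% on pelt = uptake / pelt * 100 = 0.1328 / 10.1310 * 100 = 1.3104 %
Ts = 80 + k * Cr2O3% = 80 + 9.4020 * 1.3104 = 92.3207 C


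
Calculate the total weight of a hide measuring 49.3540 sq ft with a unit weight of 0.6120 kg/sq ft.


Formula: Weight = area * weight_per_sqft
Substituting: Weight = 49.3540 * 0.6120
Result: 30.2046 kg


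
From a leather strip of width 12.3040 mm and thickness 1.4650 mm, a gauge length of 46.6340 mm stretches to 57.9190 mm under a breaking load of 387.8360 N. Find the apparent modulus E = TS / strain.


TS = F / (w * t) = 387.8360 / (12.3040 * 1.4650) = 21.5161 N/mm^2
strain = (Lf - L0) / L0 = (57.9190 - 46.6340) / 46.6340 = 0.2420
E = TS / strain = 21.5161 / 0.2420 = 88.9130 N/mm^2


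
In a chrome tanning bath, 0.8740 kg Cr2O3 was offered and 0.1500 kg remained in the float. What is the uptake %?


Formula: Uptake = (offered - residual) / offered * 100
Substituting: Uptake = (0.8740 - 0.1500) / 0.8740 * 100
Result: 82.8375 %


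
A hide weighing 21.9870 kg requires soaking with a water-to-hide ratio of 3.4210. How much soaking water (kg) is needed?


Formula: Water = hide_weight * ratio
Substituting: Water = 21.9870 * 3.4210
Result: 75.2175 kg


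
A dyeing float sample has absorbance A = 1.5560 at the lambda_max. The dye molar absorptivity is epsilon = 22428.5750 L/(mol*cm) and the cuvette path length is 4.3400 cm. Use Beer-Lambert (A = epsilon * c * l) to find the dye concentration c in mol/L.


Formula: c = A / (epsilon * l)
Substituting: c = 1.5560 / (22428.5750 * 4.3400)
Result: 1.5985e-05 mol/L


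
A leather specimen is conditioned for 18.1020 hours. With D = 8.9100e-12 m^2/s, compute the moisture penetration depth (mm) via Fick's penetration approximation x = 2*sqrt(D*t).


t = 18.1020 hr * 3600 = 65167.2000 s
D * t = 8.9100e-12 * 65167.2000 = 5.8064e-07
x = 2 * sqrt(D*t) = 2 * sqrt(5.8064e-07) = 0.00152399 m = 1.5240 mm


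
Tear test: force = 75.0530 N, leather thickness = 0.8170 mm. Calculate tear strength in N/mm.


Formula: Tear strength = force / thickness
Substituting: Tear strength = 75.0530 / 0.8170
Result: 91.8641 N/mm


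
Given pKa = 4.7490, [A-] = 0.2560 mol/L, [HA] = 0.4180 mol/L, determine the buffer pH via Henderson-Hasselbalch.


ratio = [A-] / [HA] = 0.2560 / 0.4180 = 0.6124
log10(ratio) = -0.2129
pH = pKa + log10(ratio) = 4.7490 - 0.2129 = 4.5361


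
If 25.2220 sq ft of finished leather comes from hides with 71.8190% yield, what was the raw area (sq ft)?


Formula: raw = finished * 100 / yield
Substituting: raw = 25.2220 * 100 / 71.8190
Result: 35.1188 sq ft


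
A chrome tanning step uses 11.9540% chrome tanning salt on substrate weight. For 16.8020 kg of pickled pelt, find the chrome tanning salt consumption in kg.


Formula: Chrome = substrate * pct / 100
Substituting: Chrome = 16.8020 * 11.9540 / 100
Result: 2.0085 kg


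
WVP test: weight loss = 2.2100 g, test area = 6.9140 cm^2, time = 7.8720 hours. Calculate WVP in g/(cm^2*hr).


Formula: WVP = loss / (area * time)
Substituting: WVP = 2.2100 / (6.9140 * 7.8720)
Result: 0.0406048 g/(cm^2*hr)


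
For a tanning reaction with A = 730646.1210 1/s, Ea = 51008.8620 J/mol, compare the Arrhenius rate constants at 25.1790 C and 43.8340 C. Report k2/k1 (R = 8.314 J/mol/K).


T1 = 25.1790 + 273.15 = 298.3290 K; T2 = 43.8340 + 273.15 = 316.9840 K
k1 = A * exp(-Ea/(R*T1)) = 730646.1210 * exp(-51008.8620/(8.314*298.3290)) = 8.5547e-04 1/s
k2 = A * exp(-Ea/(R*T2)) = 730646.1210 * exp(-51008.8620/(8.314*316.9840)) = 0.00286971 1/s
k2/k1 = 0.00286971 / 8.5547e-04 = 3.3545


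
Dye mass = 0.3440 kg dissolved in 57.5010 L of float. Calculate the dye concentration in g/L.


Formula: Conc = dye_mass(kg) / volume(L) * 1000
Substituting: Conc = 0.3440 / 57.5010 * 1000
Result: 5.9825 g/L


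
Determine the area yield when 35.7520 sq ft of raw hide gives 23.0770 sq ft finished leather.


Formula: Yield = finished / raw * 100
Substituting: Yield = 23.0770 / 35.7520 * 100
Result: 64.5474 %


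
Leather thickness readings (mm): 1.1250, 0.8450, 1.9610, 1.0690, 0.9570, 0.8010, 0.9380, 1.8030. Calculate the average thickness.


Formula: Average = sum / n
Substituting: Average = 9.4990 / 8
Result: 1.1874 mm


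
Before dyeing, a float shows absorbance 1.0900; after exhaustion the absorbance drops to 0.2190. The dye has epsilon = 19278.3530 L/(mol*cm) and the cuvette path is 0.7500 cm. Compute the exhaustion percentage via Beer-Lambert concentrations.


c_initial = A_i / (epsilon * l) = 1.0900 / (19278.3530 * 0.7500) = 7.5387e-05 mol/L
c_final = A_f / (epsilon * l) = 0.2190 / (19278.3530 * 0.7500) = 1.5147e-05 mol/L
Exhaustion = (c_initial - c_final) / c_initial * 100 = (7.5387e-05 - 1.5147e-05) / 7.5387e-05 * 100 = 79.9083 %


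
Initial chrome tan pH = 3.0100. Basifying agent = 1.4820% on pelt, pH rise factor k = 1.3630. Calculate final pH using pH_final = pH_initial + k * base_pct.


Formula: pH_final = pH_initial + k * base_pct
Substituting: pH_final = 3.0100 + 1.3630 * 1.4820
Result: 5.0300


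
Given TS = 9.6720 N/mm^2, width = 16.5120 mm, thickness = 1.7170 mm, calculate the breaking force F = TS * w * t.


Formula: F = TS * w * t
Substituting: F = 9.6720 * 16.5120 * 1.7170
Result: 274.2119 N


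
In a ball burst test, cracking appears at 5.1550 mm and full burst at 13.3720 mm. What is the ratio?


Formula: Ratio = crack / burst
Substituting: Ratio = 5.1550 / 13.3720
Result: 0.3855


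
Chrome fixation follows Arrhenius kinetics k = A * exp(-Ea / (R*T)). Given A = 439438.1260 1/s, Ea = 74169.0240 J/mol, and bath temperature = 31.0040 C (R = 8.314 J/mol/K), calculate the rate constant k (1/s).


T_K = T_C + 273.15 = 31.0040 + 273.15 = 304.1540 K
exponent = -Ea / (R * T_K) = -74169.0240 / (8.314 * 304.1540) = -29.3305
k = A * exp(exponent) = 439438.1260 * exp(-29.3305) = 8.0322e-08 1/s


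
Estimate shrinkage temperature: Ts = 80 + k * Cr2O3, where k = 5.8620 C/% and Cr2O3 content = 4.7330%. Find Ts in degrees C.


Formula: Ts = 80 + k * Cr2O3
Substituting: Ts = 80 + 5.8620 * 4.7330
Result: 107.7448 C


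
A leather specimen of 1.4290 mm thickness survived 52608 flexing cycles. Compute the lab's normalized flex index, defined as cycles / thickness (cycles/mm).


Formula: Index = cycles / thickness
Substituting: Index = 52608 / 1.4290
Result: 36814.5556 cycles/mm


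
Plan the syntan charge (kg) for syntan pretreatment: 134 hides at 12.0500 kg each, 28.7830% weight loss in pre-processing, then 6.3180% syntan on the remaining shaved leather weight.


Total_raw = N * avg_wt = 134 * 12.0500 = 1614.7000 kg
Substrate = Total_raw * (1 - loss/100) = 1614.7000 * (1 - 28.7830/100) = 1149.9409 kg
Syntan = Substrate * pct / 100 = 1149.9409 * 6.3180 / 100 = 72.6533 kg


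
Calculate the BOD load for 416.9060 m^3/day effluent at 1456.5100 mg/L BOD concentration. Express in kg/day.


Formula: BOD_load = volume * conc / 1000
Substituting: BOD_load = 416.9060 * 1456.5100 / 1000
Result: 607.2278 kg/day


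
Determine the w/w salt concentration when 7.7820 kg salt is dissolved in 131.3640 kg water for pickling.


Formula: Conc = salt / (water + salt) * 100
Substituting: Conc = 7.7820 / (131.3640 + 7.7820) * 100
Result: 5.5927 %


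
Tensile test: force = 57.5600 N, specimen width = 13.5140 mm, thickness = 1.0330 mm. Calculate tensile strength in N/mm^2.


Formula: TS = force / (width * thickness)
Substituting: TS = 57.5600 / (13.5140 * 1.0330)
Result: 4.1232 N/mm^2


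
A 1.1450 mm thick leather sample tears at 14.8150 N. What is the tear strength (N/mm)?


Formula: Tear strength = force / thickness
Substituting: Tear strength = 14.8150 / 1.1450
Result: 12.9389 N/mm


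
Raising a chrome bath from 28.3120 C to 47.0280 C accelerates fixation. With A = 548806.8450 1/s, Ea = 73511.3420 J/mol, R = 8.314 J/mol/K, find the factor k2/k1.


T1 = 28.3120 + 273.15 = 301.4620 K; T2 = 47.0280 + 273.15 = 320.1780 K
k1 = A * exp(-Ea/(R*T1)) = 548806.8450 * exp(-73511.3420/(8.314*301.4620)) = 1.0036e-07 1/s
k2 = A * exp(-Ea/(R*T2)) = 548806.8450 * exp(-73511.3420/(8.314*320.1780)) = 5.5739e-07 1/s
k2/k1 = 5.5739e-07 / 1.0036e-07 = 5.5538


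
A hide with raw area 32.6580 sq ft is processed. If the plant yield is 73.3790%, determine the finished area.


Formula: finished = raw * yield / 100
Substituting: finished = 32.6580 * 73.3790 / 100
Result: 23.9641 sq ft


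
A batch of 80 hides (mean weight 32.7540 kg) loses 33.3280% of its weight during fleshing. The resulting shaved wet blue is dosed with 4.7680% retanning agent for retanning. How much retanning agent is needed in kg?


Total_raw = N * avg_wt = 80 * 32.7540 = 2620.3200 kg
Substrate = Total_raw * (1 - loss/100) = 2620.3200 * (1 - 33.3280/100) = 1747.0198 kg
Retan = Substrate * pct / 100 = 1747.0198 * 4.7680 / 100 = 83.2979 kg


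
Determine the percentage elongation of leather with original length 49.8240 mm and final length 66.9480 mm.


Formula: Elongation = (Lf - L0) / L0 * 100
Substituting: Elongation = (66.9480 - 49.8240) / 49.8240 * 100
Result: 34.3690 %


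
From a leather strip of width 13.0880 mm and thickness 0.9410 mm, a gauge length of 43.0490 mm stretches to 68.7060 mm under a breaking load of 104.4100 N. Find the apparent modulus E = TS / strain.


TS = F / (w * t) = 104.4100 / (13.0880 * 0.9410) = 8.4777 N/mm^2
strain = (Lf - L0) / L0 = (68.7060 - 43.0490) / 43.0490 = 0.5960
E = TS / strain = 8.4777 / 0.5960 = 14.2245 N/mm^2


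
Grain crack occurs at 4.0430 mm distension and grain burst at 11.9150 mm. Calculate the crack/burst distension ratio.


Formula: Ratio = crack / burst
Substituting: Ratio = 4.0430 / 11.9150
Result: 0.3393


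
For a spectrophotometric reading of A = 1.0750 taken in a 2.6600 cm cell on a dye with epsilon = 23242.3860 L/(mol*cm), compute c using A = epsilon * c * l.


Formula: c = A / (epsilon * l)
Substituting: c = 1.0750 / (23242.3860 * 2.6600)
Result: 1.7388e-05 mol/L


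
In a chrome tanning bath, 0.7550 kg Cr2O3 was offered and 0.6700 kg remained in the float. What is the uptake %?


Formula: Uptake = (offered - residual) / offered * 100
Substituting: Uptake = (0.7550 - 0.6700) / 0.7550 * 100
Result: 11.2583 %


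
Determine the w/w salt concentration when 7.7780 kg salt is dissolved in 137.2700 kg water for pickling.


Formula: Conc = salt / (water + salt) * 100
Substituting: Conc = 7.7780 / (137.2700 + 7.7780) * 100
Result: 5.3624 %


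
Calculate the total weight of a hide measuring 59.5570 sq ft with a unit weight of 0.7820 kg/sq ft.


Formula: Weight = area * weight_per_sqft
Substituting: Weight = 59.5570 * 0.7820
Result: 46.5736 kg


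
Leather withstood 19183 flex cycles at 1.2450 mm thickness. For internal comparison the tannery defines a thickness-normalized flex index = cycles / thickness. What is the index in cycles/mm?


Formula: Index = cycles / thickness
Substituting: Index = 19183 / 1.2450
Result: 15408.0321 cycles/mm


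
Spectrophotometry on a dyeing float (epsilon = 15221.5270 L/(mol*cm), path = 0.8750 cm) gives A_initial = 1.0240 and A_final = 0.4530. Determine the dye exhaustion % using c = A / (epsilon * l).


c_initial = A_i / (epsilon * l) = 1.0240 / (15221.5270 * 0.8750) = 7.6884e-05 mol/L
c_final = A_f / (epsilon * l) = 0.4530 / (15221.5270 * 0.8750) = 3.4012e-05 mol/L
Exhaustion = (c_initial - c_final) / c_initial * 100 = (7.6884e-05 - 3.4012e-05) / 7.6884e-05 * 100 = 55.7617 %


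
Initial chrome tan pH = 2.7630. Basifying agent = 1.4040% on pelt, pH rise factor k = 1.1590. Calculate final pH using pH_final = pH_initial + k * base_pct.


Formula: pH_final = pH_initial + k * base_pct
Substituting: pH_final = 2.7630 + 1.1590 * 1.4040
Result: 4.3902


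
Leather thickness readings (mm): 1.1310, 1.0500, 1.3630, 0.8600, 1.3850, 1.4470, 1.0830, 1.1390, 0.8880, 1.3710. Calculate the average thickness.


Formula: Average = sum / n
Substituting: Average = 11.7170 / 10
Result: 1.1717 mm


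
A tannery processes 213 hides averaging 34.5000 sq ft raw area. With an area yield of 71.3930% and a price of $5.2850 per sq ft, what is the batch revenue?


Raw_total = N * avg_area = 213 * 34.5000 = 7348.5000 sq ft
Finished = Raw_total * yield / 100 = 7348.5000 * 71.3930 / 100 = 5246.3146 sq ft
Value = Finished * price = 5246.3146 * 5.2850 = 27726.7727 $


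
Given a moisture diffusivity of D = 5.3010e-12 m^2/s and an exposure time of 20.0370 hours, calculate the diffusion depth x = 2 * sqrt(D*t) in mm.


t = 20.0370 hr * 3600 = 72133.2000 s
D * t = 5.3010e-12 * 72133.2000 = 3.8238e-07
x = 2 * sqrt(D*t) = 2 * sqrt(3.8238e-07) = 0.00123673 m = 1.2367 mm


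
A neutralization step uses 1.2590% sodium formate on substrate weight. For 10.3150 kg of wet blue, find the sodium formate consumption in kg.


Formula: Neutralizer = substrate * pct / 100
Substituting: Neutralizer = 10.3150 * 1.2590 / 100
Result: 0.1299 kg


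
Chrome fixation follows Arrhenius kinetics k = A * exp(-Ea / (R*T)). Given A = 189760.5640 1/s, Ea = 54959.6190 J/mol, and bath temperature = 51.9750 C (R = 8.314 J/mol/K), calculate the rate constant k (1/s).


T_K = T_C + 273.15 = 51.9750 + 273.15 = 325.1250 K
exponent = -Ea / (R * T_K) = -54959.6190 / (8.314 * 325.1250) = -20.3322
k = A * exp(exponent) = 189760.5640 * exp(-20.3322) = 2.8059e-04 1/s


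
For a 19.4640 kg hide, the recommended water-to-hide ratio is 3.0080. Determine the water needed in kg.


Formula: Water = hide_weight * ratio
Substituting: Water = 19.4640 * 3.0080
Result: 58.5477 kg


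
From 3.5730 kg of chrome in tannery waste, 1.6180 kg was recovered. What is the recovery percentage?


Formula: Recovery = recovered / input * 100
Substituting: Recovery = 1.6180 / 3.5730 * 100
Result: 45.2841 %


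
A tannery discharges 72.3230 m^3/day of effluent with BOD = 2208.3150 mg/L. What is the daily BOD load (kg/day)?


Formula: BOD_load = volume * conc / 1000
Substituting: BOD_load = 72.3230 * 2208.3150 / 1000
Result: 159.7120 kg/day


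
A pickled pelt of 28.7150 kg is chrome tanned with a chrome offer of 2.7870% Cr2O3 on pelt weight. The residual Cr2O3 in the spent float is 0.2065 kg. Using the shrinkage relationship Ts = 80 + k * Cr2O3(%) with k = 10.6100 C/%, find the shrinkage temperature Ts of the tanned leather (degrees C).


Offered = pelt * offer_pct / 100 = 28.7150 * 2.7870 / 100 = 0.8003 kg
Uptake = offered - residual = 0.8003 - 0.2065 = 0.5938 kg
Cr2O3% on pelt = uptake / pelt * 100 = 0.5938 / 28.7150 * 100 = 2.0679 %
Ts = 80 + k * Cr2O3% = 80 + 10.6100 * 2.0679 = 101.9400 C


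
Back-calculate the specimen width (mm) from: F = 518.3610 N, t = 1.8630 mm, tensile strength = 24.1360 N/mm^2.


Formula: w = F / (TS * t)
Substituting: w = 518.3610 / (24.1360 * 1.8630)
Result: 11.5280 mm


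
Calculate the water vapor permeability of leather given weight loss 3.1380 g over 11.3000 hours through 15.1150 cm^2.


Formula: WVP = loss / (area * time)
Substituting: WVP = 3.1380 / (15.1150 * 11.3000)
Result: 0.0183724 g/(cm^2*hr)


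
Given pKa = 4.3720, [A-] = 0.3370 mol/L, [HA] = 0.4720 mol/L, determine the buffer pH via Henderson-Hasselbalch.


ratio = [A-] / [HA] = 0.3370 / 0.4720 = 0.7140
log10(ratio) = -0.1463
pH = pKa + log10(ratio) = 4.3720 - 0.1463 = 4.2257


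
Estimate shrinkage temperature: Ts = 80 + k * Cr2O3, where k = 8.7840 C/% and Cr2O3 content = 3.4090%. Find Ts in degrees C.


Formula: Ts = 80 + k * Cr2O3
Substituting: Ts = 80 + 8.7840 * 3.4090
Result: 109.9447 C


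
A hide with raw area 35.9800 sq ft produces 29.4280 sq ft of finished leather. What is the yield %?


Formula: Yield = finished / raw * 100
Substituting: Yield = 29.4280 / 35.9800 * 100
Result: 81.7899 %


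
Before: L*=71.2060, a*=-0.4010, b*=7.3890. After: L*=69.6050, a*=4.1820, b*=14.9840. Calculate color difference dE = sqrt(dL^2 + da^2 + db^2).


dL = -1.6010, da = 4.5830, db = 7.5950
dE = sqrt((-1.6010)^2 + 4.5830^2 + 7.5950^2) = 9.0139


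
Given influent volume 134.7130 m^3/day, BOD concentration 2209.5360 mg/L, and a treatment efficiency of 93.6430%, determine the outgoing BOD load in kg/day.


Load_in = volume * conc / 1000 = 134.7130 * 2209.5360 / 1000 = 297.6532 kg/day
Removed = Load_in * eff / 100 = 297.6532 * 93.6430 / 100 = 278.7314 kg/day
Load_out = Load_in - Removed = 297.6532 - 278.7314 = 18.9218 kg/day


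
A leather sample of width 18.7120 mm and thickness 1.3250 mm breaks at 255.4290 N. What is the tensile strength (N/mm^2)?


Formula: TS = force / (width * thickness)
Substituting: TS = 255.4290 / (18.7120 * 1.3250)
Result: 10.3023 N/mm^2


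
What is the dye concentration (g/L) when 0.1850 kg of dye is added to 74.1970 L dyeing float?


Formula: Conc = dye_mass(kg) / volume(L) * 1000
Substituting: Conc = 0.1850 / 74.1970 * 1000
Result: 2.4934 g/L


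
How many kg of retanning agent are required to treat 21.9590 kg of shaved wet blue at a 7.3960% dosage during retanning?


Formula: Retan = substrate * pct / 100
Substituting: Retan = 21.9590 * 7.3960 / 100
Result: 1.6241 kg


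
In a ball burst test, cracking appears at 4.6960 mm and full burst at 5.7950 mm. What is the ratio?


Formula: Ratio = crack / burst
Substituting: Ratio = 4.6960 / 5.7950
Result: 0.8104


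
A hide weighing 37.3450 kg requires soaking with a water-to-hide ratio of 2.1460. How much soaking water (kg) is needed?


Formula: Water = hide_weight * ratio
Substituting: Water = 37.3450 * 2.1460
Result: 80.1424 kg


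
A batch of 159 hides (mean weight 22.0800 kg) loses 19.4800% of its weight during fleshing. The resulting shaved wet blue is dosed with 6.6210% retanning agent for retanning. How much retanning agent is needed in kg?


Total_raw = N * avg_wt = 159 * 22.0800 = 3510.7200 kg
Substrate = Total_raw * (1 - loss/100) = 3510.7200 * (1 - 19.4800/100) = 2826.8317 kg
Retan = Substrate * pct / 100 = 2826.8317 * 6.6210 / 100 = 187.1645 kg


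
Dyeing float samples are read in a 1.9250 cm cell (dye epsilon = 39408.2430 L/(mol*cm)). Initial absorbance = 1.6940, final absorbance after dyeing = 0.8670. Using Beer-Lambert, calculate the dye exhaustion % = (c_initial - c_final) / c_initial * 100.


c_initial = A_i / (epsilon * l) = 1.6940 / (39408.2430 * 1.9250) = 2.2330e-05 mol/L
c_final = A_f / (epsilon * l) = 0.8670 / (39408.2430 * 1.9250) = 1.1429e-05 mol/L
Exhaustion = (c_initial - c_final) / c_initial * 100 = (2.2330e-05 - 1.1429e-05) / 2.2330e-05 * 100 = 48.8194 %


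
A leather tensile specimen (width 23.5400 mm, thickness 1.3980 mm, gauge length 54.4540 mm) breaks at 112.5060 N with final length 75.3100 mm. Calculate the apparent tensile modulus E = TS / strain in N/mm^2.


TS = F / (w * t) = 112.5060 / (23.5400 * 1.3980) = 3.4187 N/mm^2
strain = (Lf - L0) / L0 = (75.3100 - 54.4540) / 54.4540 = 0.3830
E = TS / strain = 3.4187 / 0.3830 = 8.9261 N/mm^2


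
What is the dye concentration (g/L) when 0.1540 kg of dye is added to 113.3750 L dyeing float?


Formula: Conc = dye_mass(kg) / volume(L) * 1000
Substituting: Conc = 0.1540 / 113.3750 * 1000
Result: 1.3583 g/L


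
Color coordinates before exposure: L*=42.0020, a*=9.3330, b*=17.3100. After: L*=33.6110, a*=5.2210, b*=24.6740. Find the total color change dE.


dL = -8.3910, da = -4.1120, db = 7.3640
dE = sqrt((-8.3910)^2 + (-4.1120)^2 + 7.3640^2) = 11.8973


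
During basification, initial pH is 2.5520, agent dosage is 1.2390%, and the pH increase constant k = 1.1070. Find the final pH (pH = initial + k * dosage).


Formula: pH_final = pH_initial + k * base_pct
Substituting: pH_final = 2.5520 + 1.1070 * 1.2390
Result: 3.9236


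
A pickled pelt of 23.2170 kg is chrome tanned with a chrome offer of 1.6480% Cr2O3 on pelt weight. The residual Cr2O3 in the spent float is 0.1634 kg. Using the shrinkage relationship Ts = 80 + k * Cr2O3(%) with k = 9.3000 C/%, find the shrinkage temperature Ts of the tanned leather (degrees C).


Offered = pelt * offer_pct / 100 = 23.2170 * 1.6480 / 100 = 0.3826 kg
Uptake = offered - residual = 0.3826 - 0.1634 = 0.2192 kg
Cr2O3% on pelt = uptake / pelt * 100 = 0.2192 / 23.2170 * 100 = 0.9442 %
Ts = 80 + k * Cr2O3% = 80 + 9.3000 * 0.9442 = 88.7811 C


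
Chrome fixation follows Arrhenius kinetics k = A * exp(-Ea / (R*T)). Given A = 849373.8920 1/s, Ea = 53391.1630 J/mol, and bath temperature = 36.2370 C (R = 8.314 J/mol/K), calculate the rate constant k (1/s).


T_K = T_C + 273.15 = 36.2370 + 273.15 = 309.3870 K
exponent = -Ea / (R * T_K) = -53391.1630 / (8.314 * 309.3870) = -20.7567
k = A * exp(exponent) = 849373.8920 * exp(-20.7567) = 8.2148e-04 1/s


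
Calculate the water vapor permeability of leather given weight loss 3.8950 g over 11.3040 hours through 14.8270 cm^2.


Formula: WVP = loss / (area * time)
Substituting: WVP = 3.8950 / (14.8270 * 11.3040)
Result: 0.0232392 g/(cm^2*hr)


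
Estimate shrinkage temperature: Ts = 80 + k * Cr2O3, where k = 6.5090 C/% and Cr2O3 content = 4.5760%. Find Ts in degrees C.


Formula: Ts = 80 + k * Cr2O3
Substituting: Ts = 80 + 6.5090 * 4.5760
Result: 109.7852 C


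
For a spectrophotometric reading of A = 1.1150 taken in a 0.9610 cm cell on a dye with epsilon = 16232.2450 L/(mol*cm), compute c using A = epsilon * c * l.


Formula: c = A / (epsilon * l)
Substituting: c = 1.1150 / (16232.2450 * 0.9610)
Result: 7.1478e-05 mol/L


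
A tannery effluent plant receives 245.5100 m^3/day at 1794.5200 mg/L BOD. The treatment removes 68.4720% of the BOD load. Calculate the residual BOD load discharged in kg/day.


Load_in = volume * conc / 1000 = 245.5100 * 1794.5200 / 1000 = 440.5726 kg/day
Removed = Load_in * eff / 100 = 440.5726 * 68.4720 / 100 = 301.6689 kg/day
Load_out = Load_in - Removed = 440.5726 - 301.6689 = 138.9037 kg/day


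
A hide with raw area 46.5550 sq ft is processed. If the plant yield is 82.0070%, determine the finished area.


Formula: finished = raw * yield / 100
Substituting: finished = 46.5550 * 82.0070 / 100
Result: 38.1784 sq ft


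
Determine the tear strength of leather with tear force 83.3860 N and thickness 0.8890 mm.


Formula: Tear strength = force / thickness
Substituting: Tear strength = 83.3860 / 0.8890
Result: 93.7975 N/mm


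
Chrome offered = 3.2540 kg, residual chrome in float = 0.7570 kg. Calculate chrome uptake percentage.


Formula: Uptake = (offered - residual) / offered * 100
Substituting: Uptake = (3.2540 - 0.7570) / 3.2540 * 100
Result: 76.7363 %


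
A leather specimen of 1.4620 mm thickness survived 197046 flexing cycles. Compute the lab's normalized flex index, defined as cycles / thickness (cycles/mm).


Formula: Index = cycles / thickness
Substituting: Index = 197046 / 1.4620
Result: 134778.3858 cycles/mm


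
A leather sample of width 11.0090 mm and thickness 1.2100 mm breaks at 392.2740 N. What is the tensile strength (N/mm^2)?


Formula: TS = force / (width * thickness)
Substituting: TS = 392.2740 / (11.0090 * 1.2100)
Result: 29.4480 N/mm^2


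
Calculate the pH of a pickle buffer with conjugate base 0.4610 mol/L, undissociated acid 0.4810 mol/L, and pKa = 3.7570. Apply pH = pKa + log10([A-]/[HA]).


ratio = [A-] / [HA] = 0.4610 / 0.4810 = 0.9584
log10(ratio) = -0.0184442
pH = pKa + log10(ratio) = 3.7570 - 0.0184442 = 3.7386


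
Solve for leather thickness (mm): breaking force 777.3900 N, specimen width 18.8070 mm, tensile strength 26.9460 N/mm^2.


Formula: t = F / (TS * w)
Substituting: t = 777.3900 / (26.9460 * 18.8070)
Result: 1.5340 mm


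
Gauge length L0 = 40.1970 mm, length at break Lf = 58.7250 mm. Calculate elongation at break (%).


Formula: Elongation = (Lf - L0) / L0 * 100
Substituting: Elongation = (58.7250 - 40.1970) / 40.1970 * 100
Result: 46.0930 %


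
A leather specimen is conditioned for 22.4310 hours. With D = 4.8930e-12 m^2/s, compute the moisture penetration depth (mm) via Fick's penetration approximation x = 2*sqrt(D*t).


t = 22.4310 hr * 3600 = 80751.6000 s
D * t = 4.8930e-12 * 80751.6000 = 3.9512e-07
x = 2 * sqrt(D*t) = 2 * sqrt(3.9512e-07) = 0.00125717 m = 1.2572 mm


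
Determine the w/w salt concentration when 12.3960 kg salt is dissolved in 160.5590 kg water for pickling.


Formula: Conc = salt / (water + salt) * 100
Substituting: Conc = 12.3960 / (160.5590 + 12.3960) * 100
Result: 7.1672 %


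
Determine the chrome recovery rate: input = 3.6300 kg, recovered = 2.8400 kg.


Formula: Recovery = recovered / input * 100
Substituting: Recovery = 2.8400 / 3.6300 * 100
Result: 78.2369 %


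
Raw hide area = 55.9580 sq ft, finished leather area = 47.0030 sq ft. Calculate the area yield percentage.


Formula: Yield = finished / raw * 100
Substituting: Yield = 47.0030 / 55.9580 * 100
Result: 83.9969 %


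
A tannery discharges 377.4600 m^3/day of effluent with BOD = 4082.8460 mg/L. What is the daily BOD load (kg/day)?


Formula: BOD_load = volume * conc / 1000
Substituting: BOD_load = 377.4600 * 4082.8460 / 1000
Result: 1541.1111 kg/day


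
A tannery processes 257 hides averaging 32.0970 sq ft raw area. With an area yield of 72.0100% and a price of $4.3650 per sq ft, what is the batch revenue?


Raw_total = N * avg_area = 257 * 32.0970 = 8248.9290 sq ft
Finished = Raw_total * yield / 100 = 8248.9290 * 72.0100 / 100 = 5940.0538 sq ft
Value = Finished * price = 5940.0538 * 4.3650 = 25928.3347 $


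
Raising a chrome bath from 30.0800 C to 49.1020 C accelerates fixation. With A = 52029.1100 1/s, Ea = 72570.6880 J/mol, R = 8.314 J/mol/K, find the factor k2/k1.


T1 = 30.0800 + 273.15 = 303.2300 K; T2 = 49.1020 + 273.15 = 322.2520 K
k1 = A * exp(-Ea/(R*T1)) = 52029.1100 * exp(-72570.6880/(8.314*303.2300)) = 1.6395e-08 1/s
k2 = A * exp(-Ea/(R*T2)) = 52029.1100 * exp(-72570.6880/(8.314*322.2520)) = 8.9672e-08 1/s
k2/k1 = 8.9672e-08 / 1.6395e-08 = 5.4695


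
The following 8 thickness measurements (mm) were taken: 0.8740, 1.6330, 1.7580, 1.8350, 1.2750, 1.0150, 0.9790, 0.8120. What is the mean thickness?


Formula: Average = sum / n
Substituting: Average = 10.1810 / 8
Result: 1.2726 mm


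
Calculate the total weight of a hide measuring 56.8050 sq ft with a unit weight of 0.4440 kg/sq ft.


Formula: Weight = area * weight_per_sqft
Substituting: Weight = 56.8050 * 0.4440
Result: 25.2214 kg


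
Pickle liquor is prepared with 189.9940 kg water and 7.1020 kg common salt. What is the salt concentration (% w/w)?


Formula: Conc = salt / (water + salt) * 100
Substituting: Conc = 7.1020 / (189.9940 + 7.1020) * 100
Result: 3.6033 %


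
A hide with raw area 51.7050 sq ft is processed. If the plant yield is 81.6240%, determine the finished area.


Formula: finished = raw * yield / 100
Substituting: finished = 51.7050 * 81.6240 / 100
Result: 42.2037 sq ft


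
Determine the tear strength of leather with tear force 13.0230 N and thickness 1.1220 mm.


Formula: Tear strength = force / thickness
Substituting: Tear strength = 13.0230 / 1.1220
Result: 11.6070 N/mm


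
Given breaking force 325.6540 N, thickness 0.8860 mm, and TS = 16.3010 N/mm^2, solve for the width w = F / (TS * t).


Formula: w = F / (TS * t)
Substituting: w = 325.6540 / (16.3010 * 0.8860)
Result: 22.5480 mm


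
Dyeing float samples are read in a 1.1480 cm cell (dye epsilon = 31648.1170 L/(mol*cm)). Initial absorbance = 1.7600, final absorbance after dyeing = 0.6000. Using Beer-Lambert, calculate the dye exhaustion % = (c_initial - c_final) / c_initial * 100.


c_initial = A_i / (epsilon * l) = 1.7600 / (31648.1170 * 1.1480) = 4.8442e-05 mol/L
c_final = A_f / (epsilon * l) = 0.6000 / (31648.1170 * 1.1480) = 1.6514e-05 mol/L
Exhaustion = (c_initial - c_final) / c_initial * 100 = (4.8442e-05 - 1.6514e-05) / 4.8442e-05 * 100 = 65.9091 %


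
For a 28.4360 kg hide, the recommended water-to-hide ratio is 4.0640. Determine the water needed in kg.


Formula: Water = hide_weight * ratio
Substituting: Water = 28.4360 * 4.0640
Result: 115.5639 kg


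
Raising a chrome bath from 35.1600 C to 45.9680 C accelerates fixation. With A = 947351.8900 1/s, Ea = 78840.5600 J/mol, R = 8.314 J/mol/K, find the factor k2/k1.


T1 = 35.1600 + 273.15 = 308.3100 K; T2 = 45.9680 + 273.15 = 319.1180 K
k1 = A * exp(-Ea/(R*T1)) = 947351.8900 * exp(-78840.5600/(8.314*308.3100)) = 4.1559e-08 1/s
k2 = A * exp(-Ea/(R*T2)) = 947351.8900 * exp(-78840.5600/(8.314*319.1180)) = 1.1778e-07 1/s
k2/k1 = 1.1778e-07 / 4.1559e-08 = 2.8341


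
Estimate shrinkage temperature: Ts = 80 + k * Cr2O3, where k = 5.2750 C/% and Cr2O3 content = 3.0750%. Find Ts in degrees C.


Formula: Ts = 80 + k * Cr2O3
Substituting: Ts = 80 + 5.2750 * 3.0750
Result: 96.2206 C


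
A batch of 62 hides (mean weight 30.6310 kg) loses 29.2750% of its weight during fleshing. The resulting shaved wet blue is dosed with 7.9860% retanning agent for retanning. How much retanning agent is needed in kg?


Total_raw = N * avg_wt = 62 * 30.6310 = 1899.1220 kg
Substrate = Total_raw * (1 - loss/100) = 1899.1220 * (1 - 29.2750/100) = 1343.1540 kg
Retan = Substrate * pct / 100 = 1343.1540 * 7.9860 / 100 = 107.2643 kg


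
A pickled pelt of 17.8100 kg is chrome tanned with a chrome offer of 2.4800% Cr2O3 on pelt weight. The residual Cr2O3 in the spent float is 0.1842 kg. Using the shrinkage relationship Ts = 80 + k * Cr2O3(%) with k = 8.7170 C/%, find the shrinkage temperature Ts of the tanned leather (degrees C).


Offered = pelt * offer_pct / 100 = 17.8100 * 2.4800 / 100 = 0.4417 kg
Uptake = offered - residual = 0.4417 - 0.1842 = 0.2575 kg
Cr2O3% on pelt = uptake / pelt * 100 = 0.2575 / 17.8100 * 100 = 1.4457 %
Ts = 80 + k * Cr2O3% = 80 + 8.7170 * 1.4457 = 92.6026 C


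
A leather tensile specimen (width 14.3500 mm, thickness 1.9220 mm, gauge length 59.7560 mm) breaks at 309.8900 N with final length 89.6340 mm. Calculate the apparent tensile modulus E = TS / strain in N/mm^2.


TS = F / (w * t) = 309.8900 / (14.3500 * 1.9220) = 11.2358 N/mm^2
strain = (Lf - L0) / L0 = (89.6340 - 59.7560) / 59.7560 = 0.5000
E = TS / strain = 11.2358 / 0.5000 = 22.4715 N/mm^2


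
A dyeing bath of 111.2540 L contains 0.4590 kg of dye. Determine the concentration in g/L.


Formula: Conc = dye_mass(kg) / volume(L) * 1000
Substituting: Conc = 0.4590 / 111.2540 * 1000
Result: 4.1257 g/L


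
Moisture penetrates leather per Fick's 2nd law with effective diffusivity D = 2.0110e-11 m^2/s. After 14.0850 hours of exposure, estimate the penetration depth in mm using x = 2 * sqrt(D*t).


t = 14.0850 hr * 3600 = 50706.0000 s
D * t = 2.0110e-11 * 50706.0000 = 1.0197e-06
x = 2 * sqrt(D*t) = 2 * sqrt(1.0197e-06) = 0.0020196 m = 2.0196 mm


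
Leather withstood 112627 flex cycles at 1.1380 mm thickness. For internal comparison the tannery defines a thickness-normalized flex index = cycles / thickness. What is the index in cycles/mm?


Formula: Index = cycles / thickness
Substituting: Index = 112627 / 1.1380
Result: 98969.2443 cycles/mm


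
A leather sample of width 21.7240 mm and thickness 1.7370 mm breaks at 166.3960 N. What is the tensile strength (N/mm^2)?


Formula: TS = force / (width * thickness)
Substituting: TS = 166.3960 / (21.7240 * 1.7370)
Result: 4.4096 N/mm^2
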